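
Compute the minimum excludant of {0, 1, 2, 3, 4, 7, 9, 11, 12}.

The values 0, 1, 2, 3, 4 are all present; 5 is the first non-negative integer missing from the set.

5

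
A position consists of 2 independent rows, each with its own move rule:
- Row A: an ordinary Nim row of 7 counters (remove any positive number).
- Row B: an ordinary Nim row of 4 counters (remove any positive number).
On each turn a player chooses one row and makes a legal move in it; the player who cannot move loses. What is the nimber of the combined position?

Row A is a plain Nim row of size 7, so its Grundy value is 7.
Row B is a plain Nim row of size 4, so its Grundy value is 4.
By the Sprague-Grundy theorem, the Grundy value of a sum of independent games is the XOR of the component values.
Combined value = 7 ⊕ 4 = 3.

3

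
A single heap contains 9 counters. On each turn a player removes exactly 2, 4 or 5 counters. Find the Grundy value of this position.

1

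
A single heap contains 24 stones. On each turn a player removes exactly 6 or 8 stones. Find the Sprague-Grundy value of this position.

1

Grundy values for subtraction set {6, 8}:
k:     0  1  2  3  4  5  6  7  8  9 10 11 12 13 14 15 16 17 18 19 20 21 22 23 24
g(k):  0  0  0  0  0  0  1  1  1  1  1  1  2  2  0  0  0  0  0  0  1  1  1  1  1
So g(24) = 1.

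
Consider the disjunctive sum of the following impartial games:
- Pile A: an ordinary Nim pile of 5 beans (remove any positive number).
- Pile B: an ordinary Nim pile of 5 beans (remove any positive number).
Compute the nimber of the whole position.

0

Pile A is a plain Nim pile of size 5, so its Grundy value is 5.
Pile B is a plain Nim pile of size 5, so its Grundy value is 5.
The value of a disjunctive sum is the nim-sum of the parts.
Combined value = 5 XOR 5 = 0.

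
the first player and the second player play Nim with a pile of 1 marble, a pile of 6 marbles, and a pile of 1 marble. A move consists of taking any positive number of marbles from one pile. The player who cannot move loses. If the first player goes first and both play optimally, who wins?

the first player wins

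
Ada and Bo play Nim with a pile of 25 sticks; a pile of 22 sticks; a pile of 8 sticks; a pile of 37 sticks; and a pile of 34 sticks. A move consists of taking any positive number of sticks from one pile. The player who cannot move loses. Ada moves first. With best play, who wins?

Compute the nim-sum pairwise:
25 ⊕ 22 = 15
15 ⊕ 8 = 7
7 ⊕ 37 = 34
34 ⊕ 34 = 0
The nim-sum is 0, so this is a P-position: the player to move is in a losing position under optimal play; Ada is about to move from it and so loses — Bo wins.

Bo wins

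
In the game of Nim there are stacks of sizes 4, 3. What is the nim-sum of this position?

7

Nim-sum: 4 ⊕ 3 = 7.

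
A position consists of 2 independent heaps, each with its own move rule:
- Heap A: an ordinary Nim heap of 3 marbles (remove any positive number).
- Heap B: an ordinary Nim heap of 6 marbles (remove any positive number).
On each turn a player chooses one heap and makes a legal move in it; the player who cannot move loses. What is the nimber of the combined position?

Heap A is a plain Nim heap of size 3, so its Grundy value is 3.
Heap B is a plain Nim heap of size 6, so its Grundy value is 6.
By the Sprague-Grundy theorem, the Grundy value of a sum of independent games is the XOR of the component values.
Combined value = 3 XOR 6 = 5.

5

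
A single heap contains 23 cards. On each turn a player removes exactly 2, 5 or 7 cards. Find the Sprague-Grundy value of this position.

Compute g(0), g(1), … for moves {2, 5, 7}:
k:     0  1  2  3  4  5  6  7  8  9 10 11 12 13 14 15 16 17 18 19 20 21 22 23
g(k):  0  0  1  1  0  2  1  3  2  2  0  3  1  0  0  1  1  2  2  3  3  2  0  0
So g(23) = 0.

0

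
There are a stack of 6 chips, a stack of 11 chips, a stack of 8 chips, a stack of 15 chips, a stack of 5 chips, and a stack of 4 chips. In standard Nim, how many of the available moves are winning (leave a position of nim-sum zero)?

3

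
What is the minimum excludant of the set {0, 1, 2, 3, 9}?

4

The values 0, 1, 2, 3 are all present; 4 is the first non-negative integer missing from the set.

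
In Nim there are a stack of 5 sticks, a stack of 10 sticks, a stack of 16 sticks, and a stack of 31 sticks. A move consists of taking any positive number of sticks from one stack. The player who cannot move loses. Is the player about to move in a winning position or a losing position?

In binary:
  00101  (5)
  01010  (10)
  10000  (16)
  11111  (31)
  -----
  00000  (0)
The nim-sum is 0, so this is a P-position: the player to move is in a losing position under optimal play.

Losing position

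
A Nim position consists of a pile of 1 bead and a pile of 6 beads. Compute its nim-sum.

Nim-sum: 1 ⊕ 6 = 7.

7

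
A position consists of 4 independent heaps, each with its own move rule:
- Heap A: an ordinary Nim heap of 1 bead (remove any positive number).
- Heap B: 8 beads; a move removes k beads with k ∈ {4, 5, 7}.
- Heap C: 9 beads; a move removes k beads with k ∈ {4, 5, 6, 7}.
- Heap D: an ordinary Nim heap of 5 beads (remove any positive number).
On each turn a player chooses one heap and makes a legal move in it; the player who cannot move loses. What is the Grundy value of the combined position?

4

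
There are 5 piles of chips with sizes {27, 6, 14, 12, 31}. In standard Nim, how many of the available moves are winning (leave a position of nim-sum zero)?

0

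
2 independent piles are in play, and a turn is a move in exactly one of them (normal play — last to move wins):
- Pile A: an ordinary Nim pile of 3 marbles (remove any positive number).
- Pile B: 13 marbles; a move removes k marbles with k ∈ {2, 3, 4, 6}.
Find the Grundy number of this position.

Pile A is a plain Nim pile of size 3, so its Grundy value is 3.
Grundy values for pile B (subtraction set {2, 3, 4, 6}):
k:     0  1  2  3  4  5  6  7  8  9 10 11 12 13
g(k):  0  0  1  1  2  2  3  3  0  0  1  1  2  2
So g(13) = 2.
By the Sprague-Grundy theorem, the Grundy value of a sum of independent games is the XOR of the component values.
Combined value = 3 ⊕ 2 = 1.

1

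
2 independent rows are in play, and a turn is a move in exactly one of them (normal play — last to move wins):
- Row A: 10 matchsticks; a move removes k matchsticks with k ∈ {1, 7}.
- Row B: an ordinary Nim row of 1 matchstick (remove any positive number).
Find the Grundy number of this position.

Grundy values for row A (subtraction set {1, 7}):
g(0) = mex{} = 0
g(1) = mex{0} = 1
g(2) = mex{1} = 0
g(3) = mex{0} = 1
g(4) = mex{1} = 0
g(5) = mex{0} = 1
g(6) = mex{1} = 0
g(7) = mex{0} = 1
g(8) = mex{1} = 0
g(9) = mex{0} = 1
g(10) = mex{1} = 0
So g(10) = 0.
Row B is a plain Nim row of size 1, so its Grundy value is 1.
By the Sprague-Grundy theorem, the Grundy value of a sum of independent games is the XOR of the component values.
Combined value = 0 XOR 1 = 1.

1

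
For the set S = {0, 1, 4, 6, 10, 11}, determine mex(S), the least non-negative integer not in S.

2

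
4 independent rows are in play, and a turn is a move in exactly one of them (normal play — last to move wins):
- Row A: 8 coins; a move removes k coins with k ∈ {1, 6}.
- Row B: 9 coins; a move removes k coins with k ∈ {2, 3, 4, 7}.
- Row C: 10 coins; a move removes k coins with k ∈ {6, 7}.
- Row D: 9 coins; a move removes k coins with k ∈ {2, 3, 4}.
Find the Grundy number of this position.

For row A, compute g(0), g(1), … with moves {1, 6}:
g(0) = mex{} = 0
g(1) = mex{0} = 1
g(2) = mex{1} = 0
g(3) = mex{0} = 1
g(4) = mex{1} = 0
g(5) = mex{0} = 1
g(6) = mex{0,1} = 2
g(7) = mex{1,2} = 0
g(8) = mex{0} = 1
So g(8) = 1.
For row B, compute g(0), g(1), … with moves {2, 3, 4, 7}:
k:     0  1  2  3  4  5  6  7  8  9
g(k):  0  0  1  1  2  2  0  3  1  4
So g(9) = 4.
Build the Grundy sequence for row C with g(k) = mex{g(k−s) : s ∈ {6, 7}, s ≤ k}:
g(0) = mex{} = 0
g(1) = mex{} = 0
g(2) = mex{} = 0
g(3) = mex{} = 0
g(4) = mex{} = 0
g(5) = mex{} = 0
g(6) = mex{0} = 1
g(7) = mex{0} = 1
g(8) = mex{0} = 1
g(9) = mex{0} = 1
g(10) = mex{0} = 1
So g(10) = 1.
Grundy values for row D (subtraction set {2, 3, 4}):
g(0) = mex{} = 0
g(1) = mex{} = 0
g(2) = mex{0} = 1
g(3) = mex{0} = 1
g(4) = mex{0,1} = 2
g(5) = mex{0,1} = 2
g(6) = mex{1,2} = 0
g(7) = mex{1,2} = 0
g(8) = mex{0,2} = 1
g(9) = mex{0,2} = 1
So g(9) = 1.
By the Sprague-Grundy theorem, the Grundy value of a sum of independent games is the XOR of the component values.
Combined value = 1 ⊕ 4 ⊕ 1 ⊕ 1 = 5.

5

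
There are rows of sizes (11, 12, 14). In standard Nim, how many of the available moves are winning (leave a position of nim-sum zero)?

Nim-sum: 11 ⊕ 12 ⊕ 14 = 9.
The overall nim-sum is X = 9. A row of size p has a winning move iff p XOR X < p (reduce it to p XOR X).
  11: 11 XOR 9 = 2 < 11 — winning move (to 2).
  12: 12 XOR 9 = 5 < 12 — winning move (to 5).
  14: 14 XOR 9 = 7 < 14 — winning move (to 7).
That gives 3 winning moves.

3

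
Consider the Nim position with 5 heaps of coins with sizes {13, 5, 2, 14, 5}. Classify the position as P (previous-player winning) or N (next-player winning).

N-position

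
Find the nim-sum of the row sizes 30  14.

Nim-sum: 30 XOR 14 = 16.

16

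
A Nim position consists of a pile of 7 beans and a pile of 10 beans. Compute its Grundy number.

Nim-sum: 7 ⊕ 10 = 13.

13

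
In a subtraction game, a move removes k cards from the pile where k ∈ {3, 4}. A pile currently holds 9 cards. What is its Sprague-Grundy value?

Build the Grundy sequence with g(k) = mex{g(k−s) : s ∈ {3, 4}, s ≤ k}:
g(0) = mex{} = 0
g(1) = mex{} = 0
g(2) = mex{} = 0
g(3) = mex{0} = 1
g(4) = mex{0} = 1
g(5) = mex{0} = 1
g(6) = mex{0,1} = 2
g(7) = mex{1} = 0
g(8) = mex{1} = 0
g(9) = mex{1,2} = 0
So g(9) = 0.

0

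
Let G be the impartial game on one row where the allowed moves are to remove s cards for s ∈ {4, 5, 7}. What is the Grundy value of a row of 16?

1

Build the Grundy sequence with g(k) = mex{g(k−s) : s ∈ {4, 5, 7}, s ≤ k}:
k:     0  1  2  3  4  5  6  7  8  9 10 11 12 13 14 15 16
g(k):  0  0  0  0  1  1  1  1  2  2  2  0  0  0  0  1  1
So g(16) = 1.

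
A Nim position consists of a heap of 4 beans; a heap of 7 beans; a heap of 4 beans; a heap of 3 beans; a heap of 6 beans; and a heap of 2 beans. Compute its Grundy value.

0

In binary:
  100  (4)
  111  (7)
  100  (4)
  011  (3)
  110  (6)
  010  (2)
  ---
  000  (0)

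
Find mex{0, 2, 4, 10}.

0 is in the set but 1 is not, so the mex is 1.

1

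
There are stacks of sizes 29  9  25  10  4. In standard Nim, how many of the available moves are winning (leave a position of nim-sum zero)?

1

Compute the nim-sum pairwise:
29 ^ 9 = 20
20 ^ 25 = 13
13 ^ 10 = 7
7 ^ 4 = 3
The overall nim-sum is X = 3. A stack of size p has a winning move iff p XOR X < p (reduce it to p XOR X).
  29: 29 XOR 3 = 30 ≥ 29 — no move.
  9: 9 XOR 3 = 10 ≥ 9 — no move.
  25: 25 XOR 3 = 26 ≥ 25 — no move.
  10: 10 XOR 3 = 9 < 10 — winning move (to 9).
  4: 4 XOR 3 = 7 ≥ 4 — no move.
That gives 1 winning move.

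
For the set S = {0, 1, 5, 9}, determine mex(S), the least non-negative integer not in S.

2

The values 0, 1 are all present; 2 is the first non-negative integer missing from the set.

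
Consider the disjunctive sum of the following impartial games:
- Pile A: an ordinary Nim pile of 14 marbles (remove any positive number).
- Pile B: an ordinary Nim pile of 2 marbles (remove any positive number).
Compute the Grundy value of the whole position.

12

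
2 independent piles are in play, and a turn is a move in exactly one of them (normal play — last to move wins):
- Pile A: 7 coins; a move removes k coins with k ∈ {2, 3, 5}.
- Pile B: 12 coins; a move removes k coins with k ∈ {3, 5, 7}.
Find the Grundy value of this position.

Grundy values for pile A (subtraction set {2, 3, 5}):
g(0) = mex{} = 0
g(1) = mex{} = 0
g(2) = mex{0} = 1
g(3) = mex{0} = 1
g(4) = mex{0,1} = 2
g(5) = mex{0,1} = 2
g(6) = mex{0,1,2} = 3
g(7) = mex{1,2} = 0
So g(7) = 0.
Grundy values for pile B (subtraction set {3, 5, 7}):
k:     0  1  2  3  4  5  6  7  8  9 10 11 12
g(k):  0  0  0  1  1  1  2  2  2  3  0  0  0
So g(12) = 0.
The value of a disjunctive sum is the nim-sum of the parts.
Combined value = 0 ⊕ 0 = 0.

0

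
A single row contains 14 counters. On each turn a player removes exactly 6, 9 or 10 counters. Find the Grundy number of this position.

2

Compute g(0), g(1), … for moves {6, 9, 10}:
g(0) = mex{} = 0
g(1) = mex{} = 0
g(2) = mex{} = 0
g(3) = mex{} = 0
g(4) = mex{} = 0
g(5) = mex{} = 0
g(6) = mex{0} = 1
g(7) = mex{0} = 1
g(8) = mex{0} = 1
g(9) = mex{0} = 1
g(10) = mex{0} = 1
g(11) = mex{0} = 1
g(12) = mex{0,1} = 2
g(13) = mex{0,1} = 2
g(14) = mex{0,1} = 2
So g(14) = 2.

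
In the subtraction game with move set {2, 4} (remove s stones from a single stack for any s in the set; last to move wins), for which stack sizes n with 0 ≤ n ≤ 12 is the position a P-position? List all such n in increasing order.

0, 1, 6, 7, 12

Grundy values for subtraction set {2, 4}:
g(0) = mex{} = 0
g(1) = mex{} = 0
g(2) = mex{0} = 1
g(3) = mex{0} = 1
g(4) = mex{0,1} = 2
g(5) = mex{0,1} = 2
g(6) = mex{1,2} = 0
g(7) = mex{1,2} = 0
g(8) = mex{0,2} = 1
g(9) = mex{0,2} = 1
g(10) = mex{0,1} = 2
g(11) = mex{0,1} = 2
g(12) = mex{1,2} = 0
The P-positions (g = 0) in 0..12 are 0, 1, 6, 7, 12.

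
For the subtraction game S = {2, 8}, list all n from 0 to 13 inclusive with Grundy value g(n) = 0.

0, 1, 4, 5, 10, 11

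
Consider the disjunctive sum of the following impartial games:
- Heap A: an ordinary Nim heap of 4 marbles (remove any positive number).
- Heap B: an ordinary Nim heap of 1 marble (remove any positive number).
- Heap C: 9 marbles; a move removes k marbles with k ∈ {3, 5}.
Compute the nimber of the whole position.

5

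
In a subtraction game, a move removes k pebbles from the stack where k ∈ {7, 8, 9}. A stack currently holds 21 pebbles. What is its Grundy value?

Build the Grundy sequence with g(k) = mex{g(k−s) : s ∈ {7, 8, 9}, s ≤ k}:
k:     0  1  2  3  4  5  6  7  8  9 10 11 12 13 14 15 16 17 18 19 20 21
g(k):  0  0  0  0  0  0  0  1  1  1  1  1  1  1  2  2  0  0  0  0  0  0
So g(21) = 0.

0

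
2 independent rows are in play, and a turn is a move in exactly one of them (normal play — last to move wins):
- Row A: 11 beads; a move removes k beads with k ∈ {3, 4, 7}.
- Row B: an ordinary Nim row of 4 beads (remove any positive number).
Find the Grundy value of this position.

Grundy values for row A (subtraction set {3, 4, 7}):
k:     0  1  2  3  4  5  6  7  8  9 10 11
g(k):  0  0  0  1  1  1  2  2  2  3  0  0
So g(11) = 0.
Row B is a plain Nim row of size 4, so its Grundy value is 4.
The value of a disjunctive sum is the nim-sum of the parts.
Combined value = 0 XOR 4 = 4.

4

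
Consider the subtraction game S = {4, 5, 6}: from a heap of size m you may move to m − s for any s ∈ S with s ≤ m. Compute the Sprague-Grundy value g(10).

Compute g(0), g(1), … for moves {4, 5, 6}:
g(0) = mex{} = 0
g(1) = mex{} = 0
g(2) = mex{} = 0
g(3) = mex{} = 0
g(4) = mex{0} = 1
g(5) = mex{0} = 1
g(6) = mex{0} = 1
g(7) = mex{0} = 1
g(8) = mex{0,1} = 2
g(9) = mex{0,1} = 2
g(10) = mex{1} = 0
So g(10) = 0.

0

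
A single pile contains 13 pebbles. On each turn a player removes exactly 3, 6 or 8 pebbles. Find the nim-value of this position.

0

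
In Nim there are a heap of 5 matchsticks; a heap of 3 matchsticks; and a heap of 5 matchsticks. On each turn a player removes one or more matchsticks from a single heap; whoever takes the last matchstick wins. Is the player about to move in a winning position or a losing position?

Winning position

Bitwise XOR of the heap sizes:
  101  (5)
  011  (3)
  101  (5)
  ---
  011  (3)
The nim-sum is 3 ≠ 0, so this is an N-position: the player to move can win.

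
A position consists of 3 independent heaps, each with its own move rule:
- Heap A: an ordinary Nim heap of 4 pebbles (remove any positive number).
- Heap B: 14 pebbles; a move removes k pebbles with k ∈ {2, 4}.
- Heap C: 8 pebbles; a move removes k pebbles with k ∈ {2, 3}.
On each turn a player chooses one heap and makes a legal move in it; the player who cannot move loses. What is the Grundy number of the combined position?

Heap A is a plain Nim heap of size 4, so its Grundy value is 4.
For heap B, compute g(0), g(1), … with moves {2, 4}:
k:     0  1  2  3  4  5  6  7  8  9 10 11 12 13 14
g(k):  0  0  1  1  2  2  0  0  1  1  2  2  0  0  1
So g(14) = 1.
Build the Grundy sequence for heap C with g(k) = mex{g(k−s) : s ∈ {2, 3}, s ≤ k}:
k:     0  1  2  3  4  5  6  7  8
g(k):  0  0  1  1  2  0  0  1  1
So g(8) = 1.
The value of a disjunctive sum is the nim-sum of the parts.
Combined value = 4 ⊕ 1 ⊕ 1 = 4.

4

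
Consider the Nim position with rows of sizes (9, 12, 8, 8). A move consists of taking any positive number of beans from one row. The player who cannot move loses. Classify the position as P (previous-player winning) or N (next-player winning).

N-position

Compute the nim-sum pairwise:
9 ^ 12 = 5
5 ^ 8 = 13
13 ^ 8 = 5
The nim-sum is 5 ≠ 0, so this is an N-position: the player to move can win.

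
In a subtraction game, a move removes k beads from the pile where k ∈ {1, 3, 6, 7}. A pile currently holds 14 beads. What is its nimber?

0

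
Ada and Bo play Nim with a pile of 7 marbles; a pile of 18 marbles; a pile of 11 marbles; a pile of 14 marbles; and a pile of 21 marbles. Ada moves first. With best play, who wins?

Compute the nim-sum pairwise:
7 XOR 18 = 21
21 XOR 11 = 30
30 XOR 14 = 16
16 XOR 21 = 5
The nim-sum is 5 ≠ 0, so this is an N-position: the player to move can win; Ada has a winning move.

Ada wins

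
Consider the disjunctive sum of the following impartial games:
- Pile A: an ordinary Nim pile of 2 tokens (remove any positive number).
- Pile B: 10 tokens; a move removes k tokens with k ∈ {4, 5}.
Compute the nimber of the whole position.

2

Pile A is a plain Nim pile of size 2, so its Grundy value is 2.
For pile B, compute g(0), g(1), … with moves {4, 5}:
k:     0  1  2  3  4  5  6  7  8  9 10
g(k):  0  0  0  0  1  1  1  1  2  0  0
So g(10) = 0.
By the Sprague-Grundy theorem, the Grundy value of a sum of independent games is the XOR of the component values.
Combined value = 2 ⊕ 0 = 2.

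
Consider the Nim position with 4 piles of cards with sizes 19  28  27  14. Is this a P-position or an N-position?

N-position

Nim-sum: 19 ⊕ 28 ⊕ 27 ⊕ 14 = 26.
The nim-sum is 26 ≠ 0, so this is an N-position: the player to move can win.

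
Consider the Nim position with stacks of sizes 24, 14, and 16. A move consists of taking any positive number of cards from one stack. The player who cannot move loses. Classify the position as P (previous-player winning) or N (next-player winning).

Nim-sum: 24 XOR 14 XOR 16 = 6.
The nim-sum is 6 ≠ 0, so this is an N-position: the player to move can win.

N-position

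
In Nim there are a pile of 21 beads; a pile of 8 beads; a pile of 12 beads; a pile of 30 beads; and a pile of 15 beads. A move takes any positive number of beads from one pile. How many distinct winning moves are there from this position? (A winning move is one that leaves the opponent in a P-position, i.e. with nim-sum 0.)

0

Nim-sum: 21 ⊕ 8 ⊕ 12 ⊕ 30 ⊕ 15 = 0.
The nim-sum is already 0, so every move leaves a nonzero nim-sum — there are no winning moves.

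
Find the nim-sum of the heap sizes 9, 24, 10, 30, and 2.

Compute the nim-sum pairwise:
9 ⊕ 24 = 17
17 ⊕ 10 = 27
27 ⊕ 30 = 5
5 ⊕ 2 = 7

7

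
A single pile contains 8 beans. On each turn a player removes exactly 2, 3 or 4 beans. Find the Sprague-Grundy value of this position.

1

Build the Grundy sequence with g(k) = mex{g(k−s) : s ∈ {2, 3, 4}, s ≤ k}:
k:     0  1  2  3  4  5  6  7  8
g(k):  0  0  1  1  2  2  0  0  1
So g(8) = 1.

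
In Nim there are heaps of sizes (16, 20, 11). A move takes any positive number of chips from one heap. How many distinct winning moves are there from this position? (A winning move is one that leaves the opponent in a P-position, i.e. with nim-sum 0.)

Compute the nim-sum pairwise:
16 XOR 20 = 4
4 XOR 11 = 15
The overall nim-sum is X = 15. A heap of size p has a winning move iff p XOR X < p (reduce it to p XOR X).
  16: 16 XOR 15 = 31 ≥ 16 — no move.
  20: 20 XOR 15 = 27 ≥ 20 — no move.
  11: 11 XOR 15 = 4 < 11 — winning move (to 4).
That gives 1 winning move.

1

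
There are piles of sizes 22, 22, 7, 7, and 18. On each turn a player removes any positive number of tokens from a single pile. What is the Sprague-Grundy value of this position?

Compute the nim-sum pairwise:
22 XOR 22 = 0
0 XOR 7 = 7
7 XOR 7 = 0
0 XOR 18 = 18

18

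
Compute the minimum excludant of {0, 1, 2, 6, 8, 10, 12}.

The values 0, 1, 2 are all present; 3 is the first non-negative integer missing from the set.

3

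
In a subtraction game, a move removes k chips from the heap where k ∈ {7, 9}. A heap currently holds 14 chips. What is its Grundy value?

Compute g(0), g(1), … for moves {7, 9}:
g(0) = mex{} = 0
g(1) = mex{} = 0
g(2) = mex{} = 0
g(3) = mex{} = 0
g(4) = mex{} = 0
g(5) = mex{} = 0
g(6) = mex{} = 0
g(7) = mex{0} = 1
g(8) = mex{0} = 1
g(9) = mex{0} = 1
g(10) = mex{0} = 1
g(11) = mex{0} = 1
g(12) = mex{0} = 1
g(13) = mex{0} = 1
g(14) = mex{0,1} = 2
So g(14) = 2.

2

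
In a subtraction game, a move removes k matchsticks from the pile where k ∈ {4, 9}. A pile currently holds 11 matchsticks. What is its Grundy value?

2

Build the Grundy sequence with g(k) = mex{g(k−s) : s ∈ {4, 9}, s ≤ k}:
g(0) = mex{} = 0
g(1) = mex{} = 0
g(2) = mex{} = 0
g(3) = mex{} = 0
g(4) = mex{0} = 1
g(5) = mex{0} = 1
g(6) = mex{0} = 1
g(7) = mex{0} = 1
g(8) = mex{1} = 0
g(9) = mex{0,1} = 2
g(10) = mex{0,1} = 2
g(11) = mex{0,1} = 2
So g(11) = 2.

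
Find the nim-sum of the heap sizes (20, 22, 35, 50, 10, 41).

Nim-sum: 20 XOR 22 XOR 35 XOR 50 XOR 10 XOR 41 = 48.

48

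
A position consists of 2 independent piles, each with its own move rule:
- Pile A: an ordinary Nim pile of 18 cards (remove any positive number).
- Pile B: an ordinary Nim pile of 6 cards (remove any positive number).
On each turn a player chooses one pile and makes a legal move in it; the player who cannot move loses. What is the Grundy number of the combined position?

Pile A is a plain Nim pile of size 18, so its Grundy value is 18.
Pile B is a plain Nim pile of size 6, so its Grundy value is 6.
The value of a disjunctive sum is the nim-sum of the parts.
Combined value = 18 XOR 6 = 20.

20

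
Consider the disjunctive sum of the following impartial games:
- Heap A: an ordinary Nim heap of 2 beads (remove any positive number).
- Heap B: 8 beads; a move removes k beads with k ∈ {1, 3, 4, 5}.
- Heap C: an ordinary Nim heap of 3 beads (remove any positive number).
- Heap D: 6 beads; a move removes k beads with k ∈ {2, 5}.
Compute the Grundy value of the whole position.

0

Heap A is a plain Nim heap of size 2, so its Grundy value is 2.
Build the Grundy sequence for heap B with g(k) = mex{g(k−s) : s ∈ {1, 3, 4, 5}, s ≤ k}:
k:     0  1  2  3  4  5  6  7  8
g(k):  0  1  0  1  2  3  2  3  0
So g(8) = 0.
Heap C is a plain Nim heap of size 3, so its Grundy value is 3.
For heap D, compute g(0), g(1), … with moves {2, 5}:
g(0) = mex{} = 0
g(1) = mex{} = 0
g(2) = mex{0} = 1
g(3) = mex{0} = 1
g(4) = mex{1} = 0
g(5) = mex{0,1} = 2
g(6) = mex{0} = 1
So g(6) = 1.
By the Sprague-Grundy theorem, the Grundy value of a sum of independent games is the XOR of the component values.
Combined value = 2 XOR 0 XOR 3 XOR 1 = 0.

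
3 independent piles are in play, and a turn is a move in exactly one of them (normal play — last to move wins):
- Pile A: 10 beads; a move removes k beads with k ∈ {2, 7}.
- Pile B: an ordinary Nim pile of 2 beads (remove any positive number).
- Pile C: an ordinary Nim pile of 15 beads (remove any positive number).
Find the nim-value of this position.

13

Grundy values for pile A (subtraction set {2, 7}):
k:     0  1  2  3  4  5  6  7  8  9 10
g(k):  0  0  1  1  0  0  1  1  2  0  0
So g(10) = 0.
Pile B is a plain Nim pile of size 2, so its Grundy value is 2.
Pile C is a plain Nim pile of size 15, so its Grundy value is 15.
The value of a disjunctive sum is the nim-sum of the parts.
Combined value = 0 ⊕ 2 ⊕ 15 = 13.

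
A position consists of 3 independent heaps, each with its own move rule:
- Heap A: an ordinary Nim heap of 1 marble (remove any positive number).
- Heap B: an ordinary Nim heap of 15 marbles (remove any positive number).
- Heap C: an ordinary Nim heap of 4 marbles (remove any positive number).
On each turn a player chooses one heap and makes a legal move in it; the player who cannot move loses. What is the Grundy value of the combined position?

Heap A is a plain Nim heap of size 1, so its Grundy value is 1.
Heap B is a plain Nim heap of size 15, so its Grundy value is 15.
Heap C is a plain Nim heap of size 4, so its Grundy value is 4.
The value of a disjunctive sum is the nim-sum of the parts.
Combined value = 1 XOR 15 XOR 4 = 10.

10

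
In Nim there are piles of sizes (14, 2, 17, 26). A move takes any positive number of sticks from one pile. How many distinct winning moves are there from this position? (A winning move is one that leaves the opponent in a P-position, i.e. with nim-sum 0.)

1

Write each in binary and XOR column by column:
  01110  (14)
  00010  (2)
  10001  (17)
  11010  (26)
  -----
  00111  (7)
The overall nim-sum is X = 7. A pile of size p has a winning move iff p XOR X < p (reduce it to p XOR X).
  14: 14 XOR 7 = 9 < 14 — winning move (to 9).
  2: 2 XOR 7 = 5 ≥ 2 — no move.
  17: 17 XOR 7 = 22 ≥ 17 — no move.
  26: 26 XOR 7 = 29 ≥ 26 — no move.
That gives 1 winning move.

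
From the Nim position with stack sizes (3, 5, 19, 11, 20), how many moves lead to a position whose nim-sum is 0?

Compute the nim-sum pairwise:
3 ⊕ 5 = 6
6 ⊕ 19 = 21
21 ⊕ 11 = 30
30 ⊕ 20 = 10
The overall nim-sum is X = 10. A stack of size p has a winning move iff p XOR X < p (reduce it to p XOR X).
  3: 3 XOR 10 = 9 ≥ 3 — no move.
  5: 5 XOR 10 = 15 ≥ 5 — no move.
  19: 19 XOR 10 = 25 ≥ 19 — no move.
  11: 11 XOR 10 = 1 < 11 — winning move (to 1).
  20: 20 XOR 10 = 30 ≥ 20 — no move.
That gives 1 winning move.

1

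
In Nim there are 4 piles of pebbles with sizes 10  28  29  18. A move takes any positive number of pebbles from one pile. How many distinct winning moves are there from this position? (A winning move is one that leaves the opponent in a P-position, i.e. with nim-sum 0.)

3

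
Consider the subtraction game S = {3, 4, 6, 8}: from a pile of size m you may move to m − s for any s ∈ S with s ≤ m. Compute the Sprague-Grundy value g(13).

Build the Grundy sequence with g(k) = mex{g(k−s) : s ∈ {3, 4, 6, 8}, s ≤ k}:
g(0) = mex{} = 0
g(1) = mex{} = 0
g(2) = mex{} = 0
g(3) = mex{0} = 1
g(4) = mex{0} = 1
g(5) = mex{0} = 1
g(6) = mex{0,1} = 2
g(7) = mex{0,1} = 2
g(8) = mex{0,1} = 2
g(9) = mex{0,1,2} = 3
g(10) = mex{0,1,2} = 3
g(11) = mex{1,2} = 0
g(12) = mex{1,2,3} = 0
g(13) = mex{1,2,3} = 0
So g(13) = 0.

0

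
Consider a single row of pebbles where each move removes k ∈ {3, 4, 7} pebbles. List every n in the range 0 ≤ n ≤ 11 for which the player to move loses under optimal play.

0, 1, 2, 10, 11

Grundy values for subtraction set {3, 4, 7}:
g(0) = mex{} = 0
g(1) = mex{} = 0
g(2) = mex{} = 0
g(3) = mex{0} = 1
g(4) = mex{0} = 1
g(5) = mex{0} = 1
g(6) = mex{0,1} = 2
g(7) = mex{0,1} = 2
g(8) = mex{0,1} = 2
g(9) = mex{0,1,2} = 3
g(10) = mex{1,2} = 0
g(11) = mex{1,2} = 0
The P-positions (g = 0) in 0..11 are 0, 1, 2, 10, 11.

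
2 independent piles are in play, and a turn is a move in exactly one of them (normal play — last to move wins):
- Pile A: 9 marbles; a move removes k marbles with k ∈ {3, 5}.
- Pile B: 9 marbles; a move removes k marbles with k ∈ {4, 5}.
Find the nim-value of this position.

0

Grundy values for pile A (subtraction set {3, 5}):
k:     0  1  2  3  4  5  6  7  8  9
g(k):  0  0  0  1  1  1  2  2  0  0
So g(9) = 0.
Build the Grundy sequence for pile B with g(k) = mex{g(k−s) : s ∈ {4, 5}, s ≤ k}:
k:     0  1  2  3  4  5  6  7  8  9
g(k):  0  0  0  0  1  1  1  1  2  0
So g(9) = 0.
By the Sprague-Grundy theorem, the Grundy value of a sum of independent games is the XOR of the component values.
Combined value = 0 XOR 0 = 0.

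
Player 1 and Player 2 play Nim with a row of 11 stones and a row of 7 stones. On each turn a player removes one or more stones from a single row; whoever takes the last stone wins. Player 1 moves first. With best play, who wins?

Player 1 wins

Bitwise XOR of the heap sizes:
  1011  (11)
  0111  (7)
  ----
  1100  (12)
The nim-sum is 12 ≠ 0, so this is an N-position: the player to move can win; Player 1 has a winning move.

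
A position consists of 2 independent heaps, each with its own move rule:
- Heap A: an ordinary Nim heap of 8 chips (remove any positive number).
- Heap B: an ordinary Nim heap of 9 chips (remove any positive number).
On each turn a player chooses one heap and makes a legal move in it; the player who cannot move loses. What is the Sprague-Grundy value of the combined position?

1

Heap A is a plain Nim heap of size 8, so its Grundy value is 8.
Heap B is a plain Nim heap of size 9, so its Grundy value is 9.
By the Sprague-Grundy theorem, the Grundy value of a sum of independent games is the XOR of the component values.
Combined value = 8 ⊕ 9 = 1.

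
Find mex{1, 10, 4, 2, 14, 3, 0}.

The values 0, 1, 2, 3, 4 are all present; 5 is the first non-negative integer missing from the set.

5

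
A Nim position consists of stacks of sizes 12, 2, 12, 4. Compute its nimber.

In binary:
  1100  (12)
  0010  (2)
  1100  (12)
  0100  (4)
  ----
  0110  (6)

6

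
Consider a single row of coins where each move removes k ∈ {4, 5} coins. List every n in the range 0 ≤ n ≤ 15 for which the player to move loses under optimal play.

0, 1, 2, 3, 9, 10, 11, 12

Grundy values for subtraction set {4, 5}:
k:     0  1  2  3  4  5  6  7  8  9 10 11 12 13 14 15
g(k):  0  0  0  0  1  1  1  1  2  0  0  0  0  1  1  1
The P-positions (g = 0) in 0..15 are 0, 1, 2, 3, 9, 10, 11, 12.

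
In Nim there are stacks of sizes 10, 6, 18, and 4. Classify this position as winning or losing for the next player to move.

Winning position

Bitwise XOR of the heap sizes:
  01010  (10)
  00110  (6)
  10010  (18)
  00100  (4)
  -----
  11010  (26)
The nim-sum is 26 ≠ 0, so this is an N-position: the player to move can win.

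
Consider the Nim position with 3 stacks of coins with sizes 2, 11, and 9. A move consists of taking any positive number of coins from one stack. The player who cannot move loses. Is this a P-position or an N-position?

P-position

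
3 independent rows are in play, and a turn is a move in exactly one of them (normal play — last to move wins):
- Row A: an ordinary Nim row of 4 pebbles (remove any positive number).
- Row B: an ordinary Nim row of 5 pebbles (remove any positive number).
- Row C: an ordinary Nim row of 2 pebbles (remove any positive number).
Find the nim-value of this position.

3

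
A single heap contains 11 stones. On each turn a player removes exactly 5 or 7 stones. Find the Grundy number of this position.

Grundy values for subtraction set {5, 7}:
g(0) = mex{} = 0
g(1) = mex{} = 0
g(2) = mex{} = 0
g(3) = mex{} = 0
g(4) = mex{} = 0
g(5) = mex{0} = 1
g(6) = mex{0} = 1
g(7) = mex{0} = 1
g(8) = mex{0} = 1
g(9) = mex{0} = 1
g(10) = mex{0,1} = 2
g(11) = mex{0,1} = 2
So g(11) = 2.

2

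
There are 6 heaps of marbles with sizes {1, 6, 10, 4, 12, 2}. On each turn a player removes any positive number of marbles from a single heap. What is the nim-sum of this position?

In binary:
  0001  (1)
  0110  (6)
  1010  (10)
  0100  (4)
  1100  (12)
  0010  (2)
  ----
  0111  (7)

7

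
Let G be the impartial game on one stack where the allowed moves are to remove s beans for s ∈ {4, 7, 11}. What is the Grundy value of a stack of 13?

Build the Grundy sequence with g(k) = mex{g(k−s) : s ∈ {4, 7, 11}, s ≤ k}:
k:     0  1  2  3  4  5  6  7  8  9 10 11 12 13
g(k):  0  0  0  0  1  1  1  1  2  2  2  2  3  3
So g(13) = 3.

3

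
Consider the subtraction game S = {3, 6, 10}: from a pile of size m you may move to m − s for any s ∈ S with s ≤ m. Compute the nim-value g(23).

Build the Grundy sequence with g(k) = mex{g(k−s) : s ∈ {3, 6, 10}, s ≤ k}:
k:     0  1  2  3  4  5  6  7  8  9 10 11 12 13 14 15 16 17 18 19 20 21 22 23
g(k):  0  0  0  1  1  1  2  2  2  0  3  3  1  0  0  2  1  1  0  2  2  1  0  3
So g(23) = 3.

3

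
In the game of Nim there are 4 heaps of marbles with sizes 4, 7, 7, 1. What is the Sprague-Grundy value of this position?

5

Compute the nim-sum pairwise:
4 ^ 7 = 3
3 ^ 7 = 4
4 ^ 1 = 5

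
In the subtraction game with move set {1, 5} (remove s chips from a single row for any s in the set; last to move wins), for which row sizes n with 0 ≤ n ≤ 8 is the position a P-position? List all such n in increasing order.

0, 2, 4, 6, 8

Grundy values for subtraction set {1, 5}:
k:     0  1  2  3  4  5  6  7  8
g(k):  0  1  0  1  0  1  0  1  0
The P-positions (g = 0) in 0..8 are 0, 2, 4, 6, 8.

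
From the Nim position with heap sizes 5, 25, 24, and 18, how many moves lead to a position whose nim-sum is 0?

Nim-sum: 5 ^ 25 ^ 24 ^ 18 = 22.
The overall nim-sum is X = 22. A heap of size p has a winning move iff p XOR X < p (reduce it to p XOR X).
  5: 5 XOR 22 = 19 ≥ 5 — no move.
  25: 25 XOR 22 = 15 < 25 — winning move (to 15).
  24: 24 XOR 22 = 14 < 24 — winning move (to 14).
  18: 18 XOR 22 = 4 < 18 — winning move (to 4).
That gives 3 winning moves.

3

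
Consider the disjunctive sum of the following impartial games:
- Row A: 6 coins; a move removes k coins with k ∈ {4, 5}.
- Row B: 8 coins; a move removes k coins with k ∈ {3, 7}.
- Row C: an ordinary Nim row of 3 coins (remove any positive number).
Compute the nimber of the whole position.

For row A, compute g(0), g(1), … with moves {4, 5}:
g(0) = mex{} = 0
g(1) = mex{} = 0
g(2) = mex{} = 0
g(3) = mex{} = 0
g(4) = mex{0} = 1
g(5) = mex{0} = 1
g(6) = mex{0} = 1
So g(6) = 1.
Grundy values for row B (subtraction set {3, 7}):
k:     0  1  2  3  4  5  6  7  8
g(k):  0  0  0  1  1  1  0  2  2
So g(8) = 2.
Row C is a plain Nim row of size 3, so its Grundy value is 3.
By the Sprague-Grundy theorem, the Grundy value of a sum of independent games is the XOR of the component values.
Combined value = 1 XOR 2 XOR 3 = 0.

0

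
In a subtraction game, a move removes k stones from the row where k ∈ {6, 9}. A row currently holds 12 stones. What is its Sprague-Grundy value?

2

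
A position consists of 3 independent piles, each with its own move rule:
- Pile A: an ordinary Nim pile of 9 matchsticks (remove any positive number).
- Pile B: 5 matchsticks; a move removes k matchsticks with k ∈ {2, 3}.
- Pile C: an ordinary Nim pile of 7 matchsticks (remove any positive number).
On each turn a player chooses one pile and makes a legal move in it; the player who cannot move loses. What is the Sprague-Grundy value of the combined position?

Pile A is a plain Nim pile of size 9, so its Grundy value is 9.
Build the Grundy sequence for pile B with g(k) = mex{g(k−s) : s ∈ {2, 3}, s ≤ k}:
g(0) = mex{} = 0
g(1) = mex{} = 0
g(2) = mex{0} = 1
g(3) = mex{0} = 1
g(4) = mex{0,1} = 2
g(5) = mex{1} = 0
So g(5) = 0.
Pile C is a plain Nim pile of size 7, so its Grundy value is 7.
By the Sprague-Grundy theorem, the Grundy value of a sum of independent games is the XOR of the component values.
Combined value = 9 ⊕ 0 ⊕ 7 = 14.

14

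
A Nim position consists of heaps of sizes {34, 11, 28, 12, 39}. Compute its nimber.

30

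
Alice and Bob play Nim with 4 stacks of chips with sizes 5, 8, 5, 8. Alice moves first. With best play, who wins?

Bob wins

Nim-sum: 5 ^ 8 ^ 5 ^ 8 = 0.
The nim-sum is 0, so this is a P-position: the player to move is in a losing position under optimal play; Alice is about to move from it and so loses — Bob wins.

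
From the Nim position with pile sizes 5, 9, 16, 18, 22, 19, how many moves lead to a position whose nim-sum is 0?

Nim-sum: 5 ⊕ 9 ⊕ 16 ⊕ 18 ⊕ 22 ⊕ 19 = 11.
The overall nim-sum is X = 11. A pile of size p has a winning move iff p XOR X < p (reduce it to p XOR X).
  5: 5 XOR 11 = 14 ≥ 5 — no move.
  9: 9 XOR 11 = 2 < 9 — winning move (to 2).
  16: 16 XOR 11 = 27 ≥ 16 — no move.
  18: 18 XOR 11 = 25 ≥ 18 — no move.
  22: 22 XOR 11 = 29 ≥ 22 — no move.
  19: 19 XOR 11 = 24 ≥ 19 — no move.
That gives 1 winning move.

1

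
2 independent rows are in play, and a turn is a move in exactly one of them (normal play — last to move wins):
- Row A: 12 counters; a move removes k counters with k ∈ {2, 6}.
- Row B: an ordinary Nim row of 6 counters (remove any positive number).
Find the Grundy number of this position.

6

For row A, compute g(0), g(1), … with moves {2, 6}:
k:     0  1  2  3  4  5  6  7  8  9 10 11 12
g(k):  0  0  1  1  0  0  1  1  0  0  1  1  0
So g(12) = 0.
Row B is a plain Nim row of size 6, so its Grundy value is 6.
The value of a disjunctive sum is the nim-sum of the parts.
Combined value = 0 XOR 6 = 6.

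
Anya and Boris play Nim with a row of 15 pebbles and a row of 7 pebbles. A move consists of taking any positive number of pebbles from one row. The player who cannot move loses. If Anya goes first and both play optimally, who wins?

Anya wins

In binary:
  1111  (15)
  0111  (7)
  ----
  1000  (8)
The nim-sum is 8 ≠ 0, so this is an N-position: the player to move can win; Anya has a winning move.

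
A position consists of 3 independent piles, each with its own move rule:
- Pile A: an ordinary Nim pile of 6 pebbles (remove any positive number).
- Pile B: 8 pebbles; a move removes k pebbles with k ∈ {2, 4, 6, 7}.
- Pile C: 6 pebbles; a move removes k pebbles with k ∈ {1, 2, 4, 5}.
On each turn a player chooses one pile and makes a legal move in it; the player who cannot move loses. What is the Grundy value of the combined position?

2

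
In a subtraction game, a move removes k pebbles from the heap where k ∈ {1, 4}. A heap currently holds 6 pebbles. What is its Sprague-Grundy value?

1

Compute g(0), g(1), … for moves {1, 4}:
g(0) = mex{} = 0
g(1) = mex{0} = 1
g(2) = mex{1} = 0
g(3) = mex{0} = 1
g(4) = mex{0,1} = 2
g(5) = mex{1,2} = 0
g(6) = mex{0} = 1
So g(6) = 1.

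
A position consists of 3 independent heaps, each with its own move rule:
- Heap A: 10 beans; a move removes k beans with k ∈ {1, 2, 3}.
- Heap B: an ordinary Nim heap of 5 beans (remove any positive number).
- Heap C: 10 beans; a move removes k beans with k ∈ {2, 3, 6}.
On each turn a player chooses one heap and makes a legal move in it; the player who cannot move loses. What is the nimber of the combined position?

Grundy values for heap A (subtraction set {1, 2, 3}):
g(0) = mex{} = 0
g(1) = mex{0} = 1
g(2) = mex{0,1} = 2
g(3) = mex{0,1,2} = 3
g(4) = mex{1,2,3} = 0
g(5) = mex{0,2,3} = 1
g(6) = mex{0,1,3} = 2
g(7) = mex{0,1,2} = 3
g(8) = mex{1,2,3} = 0
g(9) = mex{0,2,3} = 1
g(10) = mex{0,1,3} = 2
So g(10) = 2.
Heap B is a plain Nim heap of size 5, so its Grundy value is 5.
Build the Grundy sequence for heap C with g(k) = mex{g(k−s) : s ∈ {2, 3, 6}, s ≤ k}:
k:     0  1  2  3  4  5  6  7  8  9 10
g(k):  0  0  1  1  2  0  3  1  2  0  0
So g(10) = 0.
By the Sprague-Grundy theorem, the Grundy value of a sum of independent games is the XOR of the component values.
Combined value = 2 ⊕ 5 ⊕ 0 = 7.

7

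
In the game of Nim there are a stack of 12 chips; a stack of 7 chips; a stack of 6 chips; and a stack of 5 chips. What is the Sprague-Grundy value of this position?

Nim-sum: 12 ⊕ 7 ⊕ 6 ⊕ 5 = 8.

8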